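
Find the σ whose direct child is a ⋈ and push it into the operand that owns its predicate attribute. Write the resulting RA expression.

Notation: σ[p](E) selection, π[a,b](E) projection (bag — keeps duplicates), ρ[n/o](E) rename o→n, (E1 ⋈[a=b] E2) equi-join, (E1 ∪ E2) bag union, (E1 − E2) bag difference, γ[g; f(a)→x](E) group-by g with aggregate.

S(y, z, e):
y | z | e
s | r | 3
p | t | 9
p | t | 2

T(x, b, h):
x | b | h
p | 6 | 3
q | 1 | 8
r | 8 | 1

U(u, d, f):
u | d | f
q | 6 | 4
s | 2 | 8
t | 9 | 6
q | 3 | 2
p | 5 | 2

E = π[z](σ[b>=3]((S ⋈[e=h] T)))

σ filters on b, owned by the right side.
E' = π[z]((S ⋈[e=h] σ[b>=3](T)))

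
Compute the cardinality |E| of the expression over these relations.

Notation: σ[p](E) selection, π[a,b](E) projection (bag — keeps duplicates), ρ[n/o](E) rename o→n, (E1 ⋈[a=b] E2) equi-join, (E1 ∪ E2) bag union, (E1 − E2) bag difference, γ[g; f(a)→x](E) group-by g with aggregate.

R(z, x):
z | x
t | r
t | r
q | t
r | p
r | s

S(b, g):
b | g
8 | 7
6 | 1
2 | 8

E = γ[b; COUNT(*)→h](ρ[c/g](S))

Subexpression sizes:
  S → 3
  ρ[c/g](S) → 3
  γ[b; COUNT(*)→h](ρ[c/g](S)) → 3

|E| = 3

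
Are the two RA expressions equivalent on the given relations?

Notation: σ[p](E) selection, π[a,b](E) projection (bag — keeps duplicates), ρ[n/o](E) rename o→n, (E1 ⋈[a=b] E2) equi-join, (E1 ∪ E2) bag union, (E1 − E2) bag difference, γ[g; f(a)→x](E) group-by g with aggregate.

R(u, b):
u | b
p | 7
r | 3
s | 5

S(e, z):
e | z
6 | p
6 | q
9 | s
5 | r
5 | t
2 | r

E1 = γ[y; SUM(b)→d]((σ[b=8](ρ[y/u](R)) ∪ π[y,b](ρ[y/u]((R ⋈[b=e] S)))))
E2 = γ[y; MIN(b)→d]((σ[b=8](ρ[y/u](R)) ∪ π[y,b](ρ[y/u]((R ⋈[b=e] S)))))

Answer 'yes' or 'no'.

E1 per-node cardinality:
  R → 3
  ρ[y/u](R) → 3
  σ[b=8](ρ[y/u](R)) → 0
  R → 3
  S → 6
  (R ⋈[b=e] S) → 2
  ρ[y/u]((R ⋈[b=e] S)) → 2
  π[y,b](ρ[y/u]((R ⋈[b=e] S))) → 2
  (σ[b=8](ρ[y/u](R)) ∪ π[y,b](ρ[y/u]((R ⋈[b=e] S)))) → 2
  γ[y; SUM(b)→d]((σ[b=8](ρ[y/u](R)) ∪ π[y,b](ρ[y/u]((R ⋈[b=e] S))))) → 1
E2 per-node cardinality:
  R → 3
  ρ[y/u](R) → 3
  σ[b=8](ρ[y/u](R)) → 0
  R → 3
  S → 6
  (R ⋈[b=e] S) → 2
  ρ[y/u]((R ⋈[b=e] S)) → 2
  π[y,b](ρ[y/u]((R ⋈[b=e] S))) → 2
  (σ[b=8](ρ[y/u](R)) ∪ π[y,b](ρ[y/u]((R ⋈[b=e] S)))) → 2
  γ[y; MIN(b)→d]((σ[b=8](ρ[y/u](R)) ∪ π[y,b](ρ[y/u]((R ⋈[b=e] S))))) → 1

E1 result:
y | d
s | 10
E2 result:
y | d
s | 5
Witness: ('s', 10) appears 1× in E1 but 0× in E2.

no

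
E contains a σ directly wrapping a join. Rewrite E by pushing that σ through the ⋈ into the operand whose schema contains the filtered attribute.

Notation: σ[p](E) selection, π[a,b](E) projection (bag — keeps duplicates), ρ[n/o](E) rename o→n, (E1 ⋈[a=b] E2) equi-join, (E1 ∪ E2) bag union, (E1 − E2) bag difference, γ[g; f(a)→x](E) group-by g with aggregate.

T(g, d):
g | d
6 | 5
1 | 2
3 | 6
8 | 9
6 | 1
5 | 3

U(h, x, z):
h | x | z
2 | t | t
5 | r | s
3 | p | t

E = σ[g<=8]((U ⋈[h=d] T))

σ filters on g, owned by the right side.
E' = (U ⋈[h=d] σ[g<=8](T))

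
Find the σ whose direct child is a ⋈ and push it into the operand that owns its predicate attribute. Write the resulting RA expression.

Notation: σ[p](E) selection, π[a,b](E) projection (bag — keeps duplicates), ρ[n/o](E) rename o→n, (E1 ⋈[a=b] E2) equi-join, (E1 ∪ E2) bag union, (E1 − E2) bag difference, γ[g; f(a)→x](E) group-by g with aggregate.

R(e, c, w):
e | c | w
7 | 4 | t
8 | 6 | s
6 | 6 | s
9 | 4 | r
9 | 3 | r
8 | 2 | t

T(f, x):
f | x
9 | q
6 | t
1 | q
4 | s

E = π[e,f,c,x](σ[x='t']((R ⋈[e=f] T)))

σ filters on x, owned by the right side.
E' = π[e,f,c,x]((R ⋈[e=f] σ[x='t'](T)))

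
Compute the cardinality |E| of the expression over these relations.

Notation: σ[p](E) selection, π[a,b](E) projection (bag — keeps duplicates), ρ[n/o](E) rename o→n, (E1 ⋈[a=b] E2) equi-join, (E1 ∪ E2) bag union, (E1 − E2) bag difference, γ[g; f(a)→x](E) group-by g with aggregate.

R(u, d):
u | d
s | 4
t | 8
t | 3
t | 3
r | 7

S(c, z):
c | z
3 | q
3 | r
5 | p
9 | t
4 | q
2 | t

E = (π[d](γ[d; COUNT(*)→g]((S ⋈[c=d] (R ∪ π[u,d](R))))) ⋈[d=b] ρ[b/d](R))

Per-node cardinality:
  S → 6
  R → 5
  R → 5
  π[u,d](R) → 5
  (R ∪ π[u,d](R)) → 10
  (S ⋈[c=d] (R ∪ π[u,d](R))) → 10
  γ[d; COUNT(*)→g]((S ⋈[c=d] (R ∪ π[u,d](R)))) → 2
  π[d](γ[d; COUNT(*)→g]((S ⋈[c=d] (R ∪ π[u,d](R))))) → 2
  R → 5
  ρ[b/d](R) → 5
  (π[d](γ[d; COUNT(*)→g]((S ⋈[c=d] (R ∪ π[u,d](R))))) ⋈[d=b] ρ[b/d](R)) → 3

|E| = 3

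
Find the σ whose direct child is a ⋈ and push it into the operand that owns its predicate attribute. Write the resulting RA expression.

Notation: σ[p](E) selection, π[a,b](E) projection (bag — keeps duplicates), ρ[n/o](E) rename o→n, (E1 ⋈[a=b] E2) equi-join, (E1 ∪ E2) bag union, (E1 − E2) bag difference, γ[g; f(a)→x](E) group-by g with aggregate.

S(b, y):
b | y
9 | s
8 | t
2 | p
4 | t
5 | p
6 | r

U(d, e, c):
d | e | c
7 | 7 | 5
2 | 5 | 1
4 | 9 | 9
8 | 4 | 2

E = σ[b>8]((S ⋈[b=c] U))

σ filters on b, owned by the left side.
E' = (σ[b>8](S) ⋈[b=c] U)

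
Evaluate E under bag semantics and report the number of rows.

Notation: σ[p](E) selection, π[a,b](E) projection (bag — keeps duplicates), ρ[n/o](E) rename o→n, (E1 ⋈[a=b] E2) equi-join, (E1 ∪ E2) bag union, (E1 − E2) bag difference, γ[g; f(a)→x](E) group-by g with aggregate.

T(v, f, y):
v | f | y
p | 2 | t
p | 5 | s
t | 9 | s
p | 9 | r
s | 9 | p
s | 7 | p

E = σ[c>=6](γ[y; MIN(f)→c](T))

Subexpression sizes:
  T → 6
  γ[y; MIN(f)→c](T) → 4
  σ[c>=6](γ[y; MIN(f)→c](T)) → 2

|E| = 2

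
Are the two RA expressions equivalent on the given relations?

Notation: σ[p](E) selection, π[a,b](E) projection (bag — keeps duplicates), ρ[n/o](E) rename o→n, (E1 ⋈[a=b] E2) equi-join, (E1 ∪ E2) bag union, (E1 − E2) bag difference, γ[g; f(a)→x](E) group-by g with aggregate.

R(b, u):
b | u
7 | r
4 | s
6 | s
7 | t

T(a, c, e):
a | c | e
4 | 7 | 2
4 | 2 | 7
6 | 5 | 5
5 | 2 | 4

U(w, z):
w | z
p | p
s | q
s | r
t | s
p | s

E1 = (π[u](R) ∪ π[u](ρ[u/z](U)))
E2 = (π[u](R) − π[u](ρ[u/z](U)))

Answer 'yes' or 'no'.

E1 subexpression sizes:
  R → 4
  π[u](R) → 4
  U → 5
  ρ[u/z](U) → 5
  π[u](ρ[u/z](U)) → 5
  (π[u](R) ∪ π[u](ρ[u/z](U))) → 9
E2 subexpression sizes:
  R → 4
  π[u](R) → 4
  U → 5
  ρ[u/z](U) → 5
  π[u](ρ[u/z](U)) → 5
  (π[u](R) − π[u](ρ[u/z](U))) → 1

E1 result:
u
p
q
r
r
s
s
s
s
t
E2 result:
u
t
Witness: ('s',) appears 4× in E1 but 0× in E2.

no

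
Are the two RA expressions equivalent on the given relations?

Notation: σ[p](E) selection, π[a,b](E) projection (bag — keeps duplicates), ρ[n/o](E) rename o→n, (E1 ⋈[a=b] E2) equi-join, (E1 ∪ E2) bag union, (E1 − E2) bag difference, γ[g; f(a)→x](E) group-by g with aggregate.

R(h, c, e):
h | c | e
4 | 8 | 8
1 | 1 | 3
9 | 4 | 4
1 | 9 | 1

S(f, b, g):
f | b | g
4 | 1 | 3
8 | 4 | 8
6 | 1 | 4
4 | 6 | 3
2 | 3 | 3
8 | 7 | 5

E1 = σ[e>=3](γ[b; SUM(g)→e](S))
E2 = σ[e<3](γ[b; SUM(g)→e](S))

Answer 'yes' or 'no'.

E1 per-node cardinality:
  S → 6
  γ[b; SUM(g)→e](S) → 5
  σ[e>=3](γ[b; SUM(g)→e](S)) → 5
E2 per-node cardinality:
  S → 6
  γ[b; SUM(g)→e](S) → 5
  σ[e<3](γ[b; SUM(g)→e](S)) → 0

E1 result:
b | e
1 | 7
3 | 3
4 | 8
6 | 3
7 | 5
E2 result:
b | e
(0 rows)
Witness: (1, 7) appears 1× in E1 but 0× in E2.

no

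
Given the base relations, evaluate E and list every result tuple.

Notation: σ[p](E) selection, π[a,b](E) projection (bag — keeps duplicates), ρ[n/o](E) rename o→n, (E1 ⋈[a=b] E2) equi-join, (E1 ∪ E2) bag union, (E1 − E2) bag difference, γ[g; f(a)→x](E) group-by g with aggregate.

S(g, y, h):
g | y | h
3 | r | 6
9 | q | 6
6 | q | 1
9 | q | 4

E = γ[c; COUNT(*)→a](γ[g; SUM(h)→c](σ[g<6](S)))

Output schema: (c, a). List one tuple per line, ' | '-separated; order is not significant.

Stepwise |·|:
  S → 4
  σ[g<6](S) → 1
  γ[g; SUM(h)→c](σ[g<6](S)) → 1
  γ[c; COUNT(*)→a](γ[g; SUM(h)→c](σ[g<6](S))) → 1

== RESULT ==
c | a
6 | 1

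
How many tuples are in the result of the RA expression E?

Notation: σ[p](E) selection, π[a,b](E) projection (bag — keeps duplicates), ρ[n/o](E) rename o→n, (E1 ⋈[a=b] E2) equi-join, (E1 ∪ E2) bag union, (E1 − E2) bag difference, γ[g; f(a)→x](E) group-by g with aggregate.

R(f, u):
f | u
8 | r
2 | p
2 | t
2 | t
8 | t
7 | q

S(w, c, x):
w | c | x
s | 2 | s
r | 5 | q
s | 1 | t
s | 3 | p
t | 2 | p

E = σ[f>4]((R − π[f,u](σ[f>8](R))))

Subexpression sizes:
  R → 6
  R → 6
  σ[f>8](R) → 0
  π[f,u](σ[f>8](R)) → 0
  (R − π[f,u](σ[f>8](R))) → 6
  σ[f>4]((R − π[f,u](σ[f>8](R)))) → 3

|E| = 3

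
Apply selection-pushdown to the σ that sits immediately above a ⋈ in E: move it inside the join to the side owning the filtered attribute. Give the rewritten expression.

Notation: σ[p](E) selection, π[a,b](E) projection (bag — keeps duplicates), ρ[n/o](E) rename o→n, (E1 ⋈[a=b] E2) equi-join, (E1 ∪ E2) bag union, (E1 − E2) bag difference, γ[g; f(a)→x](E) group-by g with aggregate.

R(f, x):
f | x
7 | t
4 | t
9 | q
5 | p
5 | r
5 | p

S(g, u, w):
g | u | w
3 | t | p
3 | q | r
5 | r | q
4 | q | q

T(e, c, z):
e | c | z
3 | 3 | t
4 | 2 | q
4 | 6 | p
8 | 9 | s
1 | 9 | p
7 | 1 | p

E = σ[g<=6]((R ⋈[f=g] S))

σ filters on g, owned by the right side.
E' = (R ⋈[f=g] σ[g<=6](S))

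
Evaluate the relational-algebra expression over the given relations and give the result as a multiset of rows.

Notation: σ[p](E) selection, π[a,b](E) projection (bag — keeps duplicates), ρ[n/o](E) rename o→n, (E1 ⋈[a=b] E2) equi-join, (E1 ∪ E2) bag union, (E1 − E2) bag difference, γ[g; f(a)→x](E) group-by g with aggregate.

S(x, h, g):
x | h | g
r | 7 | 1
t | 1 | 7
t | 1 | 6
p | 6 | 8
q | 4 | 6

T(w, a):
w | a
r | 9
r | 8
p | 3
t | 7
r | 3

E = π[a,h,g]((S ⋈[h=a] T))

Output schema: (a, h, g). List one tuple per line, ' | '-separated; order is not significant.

Subexpression sizes:
  S → 5
  T → 5
  (S ⋈[h=a] T) → 1
  π[a,h,g]((S ⋈[h=a] T)) → 1

== RESULT ==
a | h | g
7 | 7 | 1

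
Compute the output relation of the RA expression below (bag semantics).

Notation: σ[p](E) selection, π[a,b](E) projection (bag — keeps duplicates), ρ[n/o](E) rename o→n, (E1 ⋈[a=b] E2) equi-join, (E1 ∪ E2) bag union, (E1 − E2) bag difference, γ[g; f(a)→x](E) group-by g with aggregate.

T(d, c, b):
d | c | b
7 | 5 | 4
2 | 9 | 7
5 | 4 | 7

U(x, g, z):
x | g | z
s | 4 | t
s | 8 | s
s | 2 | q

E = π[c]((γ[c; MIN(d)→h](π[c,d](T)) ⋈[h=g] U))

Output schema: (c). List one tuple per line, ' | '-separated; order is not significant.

Per-node cardinality:
  T → 3
  π[c,d](T) → 3
  γ[c; MIN(d)→h](π[c,d](T)) → 3
  U → 3
  (γ[c; MIN(d)→h](π[c,d](T)) ⋈[h=g] U) → 1
  π[c]((γ[c; MIN(d)→h](π[c,d](T)) ⋈[h=g] U)) → 1

== RESULT ==
c
9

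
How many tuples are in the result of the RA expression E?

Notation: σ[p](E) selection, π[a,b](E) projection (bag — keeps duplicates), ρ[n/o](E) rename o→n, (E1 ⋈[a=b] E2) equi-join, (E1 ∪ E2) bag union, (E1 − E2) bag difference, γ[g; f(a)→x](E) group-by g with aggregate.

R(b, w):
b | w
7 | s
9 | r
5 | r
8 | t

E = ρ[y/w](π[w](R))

Stepwise |·|:
  R → 4
  π[w](R) → 4
  ρ[y/w](π[w](R)) → 4

|E| = 4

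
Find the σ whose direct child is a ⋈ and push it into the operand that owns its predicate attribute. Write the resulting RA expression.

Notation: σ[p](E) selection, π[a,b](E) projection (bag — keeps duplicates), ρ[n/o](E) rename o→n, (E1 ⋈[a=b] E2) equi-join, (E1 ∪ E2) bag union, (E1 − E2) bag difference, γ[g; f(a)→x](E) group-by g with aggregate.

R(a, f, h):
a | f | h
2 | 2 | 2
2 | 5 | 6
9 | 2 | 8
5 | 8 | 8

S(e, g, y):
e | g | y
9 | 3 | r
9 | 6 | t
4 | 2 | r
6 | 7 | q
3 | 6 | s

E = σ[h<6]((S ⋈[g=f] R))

σ filters on h, owned by the right side.
E' = (S ⋈[g=f] σ[h<6](R))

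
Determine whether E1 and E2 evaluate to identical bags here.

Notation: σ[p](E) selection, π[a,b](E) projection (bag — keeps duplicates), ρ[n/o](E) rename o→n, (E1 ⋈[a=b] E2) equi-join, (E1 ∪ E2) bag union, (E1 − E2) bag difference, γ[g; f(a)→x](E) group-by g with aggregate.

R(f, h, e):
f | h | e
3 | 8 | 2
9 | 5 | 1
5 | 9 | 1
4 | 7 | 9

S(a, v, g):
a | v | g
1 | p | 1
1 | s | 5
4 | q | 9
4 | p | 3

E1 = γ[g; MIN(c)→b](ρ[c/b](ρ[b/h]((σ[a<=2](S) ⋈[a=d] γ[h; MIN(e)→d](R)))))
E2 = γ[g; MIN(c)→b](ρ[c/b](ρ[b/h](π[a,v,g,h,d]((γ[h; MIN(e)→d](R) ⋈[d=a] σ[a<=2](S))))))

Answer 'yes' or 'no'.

E1 subexpression sizes:
  S → 4
  σ[a<=2](S) → 2
  R → 4
  γ[h; MIN(e)→d](R) → 4
  (σ[a<=2](S) ⋈[a=d] γ[h; MIN(e)→d](R)) → 4
  ρ[b/h]((σ[a<=2](S) ⋈[a=d] γ[h; MIN(e)→d](R))) → 4
  ρ[c/b](ρ[b/h]((σ[a<=2](S) ⋈[a=d] γ[h; MIN(e)→d](R)))) → 4
  γ[g; MIN(c)→b](ρ[c/b](ρ[b/h]((σ[a<=2](S) ⋈[a=d] γ[h; MIN(e)→d](R))))) → 2
E2 subexpression sizes:
  R → 4
  γ[h; MIN(e)→d](R) → 4
  S → 4
  σ[a<=2](S) → 2
  (γ[h; MIN(e)→d](R) ⋈[d=a] σ[a<=2](S)) → 4
  π[a,v,g,h,d]((γ[h; MIN(e)→d](R) ⋈[d=a] σ[a<=2](S))) → 4
  ρ[b/h](π[a,v,g,h,d]((γ[h; MIN(e)→d](R) ⋈[d=a] σ[a<=2](S)))) → 4
  ρ[c/b](ρ[b/h](π[a,v,g,h,d]((γ[h; MIN(e)→d](R) ⋈[d=a] σ[a<=2](S))))) → 4
  γ[g; MIN(c)→b](ρ[c/b](ρ[b/h](π[a,v,g,h,d]((γ[h; MIN(e)→d](R) ⋈[d=a] σ[a<=2](S)))))) → 2

E1 and E2 produce the same multiset:
g | b
1 | 5
5 | 5

yes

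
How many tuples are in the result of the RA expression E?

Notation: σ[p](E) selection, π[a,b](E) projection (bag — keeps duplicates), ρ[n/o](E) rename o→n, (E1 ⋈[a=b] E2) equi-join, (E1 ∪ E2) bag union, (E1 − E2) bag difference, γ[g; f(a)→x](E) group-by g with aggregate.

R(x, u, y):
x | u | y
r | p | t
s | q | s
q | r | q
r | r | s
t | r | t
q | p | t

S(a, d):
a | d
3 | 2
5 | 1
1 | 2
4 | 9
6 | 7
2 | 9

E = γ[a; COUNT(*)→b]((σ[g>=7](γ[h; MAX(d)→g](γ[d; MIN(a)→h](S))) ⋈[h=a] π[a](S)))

Stepwise |·|:
  S → 6
  γ[d; MIN(a)→h](S) → 4
  γ[h; MAX(d)→g](γ[d; MIN(a)→h](S)) → 4
  σ[g>=7](γ[h; MAX(d)→g](γ[d; MIN(a)→h](S))) → 2
  S → 6
  π[a](S) → 6
  (σ[g>=7](γ[h; MAX(d)→g](γ[d; MIN(a)→h](S))) ⋈[h=a] π[a](S)) → 2
  γ[a; COUNT(*)→b]((σ[g>=7](γ[h; MAX(d)→g](γ[d; MIN(a)→h](S))) ⋈[h=a] π[a](S))) → 2

|E| = 2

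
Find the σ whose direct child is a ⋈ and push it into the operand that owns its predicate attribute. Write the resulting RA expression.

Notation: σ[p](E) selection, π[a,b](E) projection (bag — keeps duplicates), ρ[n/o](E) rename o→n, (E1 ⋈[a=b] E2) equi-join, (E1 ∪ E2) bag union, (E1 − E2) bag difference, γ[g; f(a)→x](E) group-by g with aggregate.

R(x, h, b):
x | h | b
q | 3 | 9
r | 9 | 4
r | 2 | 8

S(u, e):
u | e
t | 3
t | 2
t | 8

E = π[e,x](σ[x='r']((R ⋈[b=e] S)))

σ filters on x, owned by the left side.
E' = π[e,x]((σ[x='r'](R) ⋈[b=e] S))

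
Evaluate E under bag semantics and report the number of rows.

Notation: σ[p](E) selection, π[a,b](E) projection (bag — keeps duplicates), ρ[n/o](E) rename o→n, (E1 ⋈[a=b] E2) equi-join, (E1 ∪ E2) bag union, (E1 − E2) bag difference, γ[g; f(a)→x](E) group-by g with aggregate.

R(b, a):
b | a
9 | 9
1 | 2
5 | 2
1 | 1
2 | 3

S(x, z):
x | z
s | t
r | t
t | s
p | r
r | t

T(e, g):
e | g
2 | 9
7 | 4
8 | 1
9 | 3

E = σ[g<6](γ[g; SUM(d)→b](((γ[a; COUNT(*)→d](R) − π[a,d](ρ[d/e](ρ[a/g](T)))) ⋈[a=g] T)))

Per-node cardinality:
  R → 5
  γ[a; COUNT(*)→d](R) → 4
  T → 4
  ρ[a/g](T) → 4
  ρ[d/e](ρ[a/g](T)) → 4
  π[a,d](ρ[d/e](ρ[a/g](T))) → 4
  (γ[a; COUNT(*)→d](R) − π[a,d](ρ[d/e](ρ[a/g](T)))) → 4
  T → 4
  ((γ[a; COUNT(*)→d](R) − π[a,d](ρ[d/e](ρ[a/g](T)))) ⋈[a=g] T) → 3
  γ[g; SUM(d)→b](((γ[a; COUNT(*)→d](R) − π[a,d](ρ[d/e](ρ[a/g](T)))) ⋈[a=g] T)) → 3
  σ[g<6](γ[g; SUM(d)→b](((γ[a; COUNT(*)→d](R) − π[a,d](ρ[d/e](ρ[a/g](T)))) ⋈[a=g] T))) → 2

|E| = 2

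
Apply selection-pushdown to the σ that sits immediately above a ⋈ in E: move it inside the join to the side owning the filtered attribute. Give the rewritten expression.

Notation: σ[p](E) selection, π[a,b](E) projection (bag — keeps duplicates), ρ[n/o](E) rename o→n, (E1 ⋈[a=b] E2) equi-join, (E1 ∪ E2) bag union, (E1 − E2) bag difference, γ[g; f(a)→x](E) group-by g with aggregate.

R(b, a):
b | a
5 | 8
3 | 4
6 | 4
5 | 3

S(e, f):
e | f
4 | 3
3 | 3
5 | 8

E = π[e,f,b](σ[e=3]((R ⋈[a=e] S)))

σ filters on e, owned by the right side.
E' = π[e,f,b]((R ⋈[a=e] σ[e=3](S)))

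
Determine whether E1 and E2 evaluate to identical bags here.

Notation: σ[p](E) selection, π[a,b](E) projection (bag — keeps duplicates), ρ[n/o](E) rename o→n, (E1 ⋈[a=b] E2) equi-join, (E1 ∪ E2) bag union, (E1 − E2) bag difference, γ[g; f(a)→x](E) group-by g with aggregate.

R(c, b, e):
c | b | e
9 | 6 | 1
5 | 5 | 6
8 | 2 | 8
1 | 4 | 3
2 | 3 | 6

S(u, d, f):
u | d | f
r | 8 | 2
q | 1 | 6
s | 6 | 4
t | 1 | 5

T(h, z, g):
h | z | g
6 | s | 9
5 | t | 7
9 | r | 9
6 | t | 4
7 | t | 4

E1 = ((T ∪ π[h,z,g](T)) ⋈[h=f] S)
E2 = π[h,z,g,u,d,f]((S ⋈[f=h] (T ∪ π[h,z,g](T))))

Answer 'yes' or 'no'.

E1 per-node cardinality:
  T → 5
  T → 5
  π[h,z,g](T) → 5
  (T ∪ π[h,z,g](T)) → 10
  S → 4
  ((T ∪ π[h,z,g](T)) ⋈[h=f] S) → 6
E2 per-node cardinality:
  S → 4
  T → 5
  T → 5
  π[h,z,g](T) → 5
  (T ∪ π[h,z,g](T)) → 10
  (S ⋈[f=h] (T ∪ π[h,z,g](T))) → 6
  π[h,z,g,u,d,f]((S ⋈[f=h] (T ∪ π[h,z,g](T)))) → 6

E1 and E2 produce the same multiset:
h | z | g | u | d | f
5 | t | 7 | t | 1 | 5
5 | t | 7 | t | 1 | 5
6 | s | 9 | q | 1 | 6
6 | s | 9 | q | 1 | 6
6 | t | 4 | q | 1 | 6
6 | t | 4 | q | 1 | 6

yes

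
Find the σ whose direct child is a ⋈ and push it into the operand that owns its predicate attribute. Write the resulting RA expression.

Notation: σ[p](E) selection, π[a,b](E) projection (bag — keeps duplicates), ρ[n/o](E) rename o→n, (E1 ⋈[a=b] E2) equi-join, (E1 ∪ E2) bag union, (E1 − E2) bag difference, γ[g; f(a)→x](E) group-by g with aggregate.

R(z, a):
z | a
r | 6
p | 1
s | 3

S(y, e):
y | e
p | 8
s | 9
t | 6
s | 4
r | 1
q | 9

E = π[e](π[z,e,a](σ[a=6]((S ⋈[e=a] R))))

σ filters on a, owned by the right side.
E' = π[e](π[z,e,a]((S ⋈[e=a] σ[a=6](R))))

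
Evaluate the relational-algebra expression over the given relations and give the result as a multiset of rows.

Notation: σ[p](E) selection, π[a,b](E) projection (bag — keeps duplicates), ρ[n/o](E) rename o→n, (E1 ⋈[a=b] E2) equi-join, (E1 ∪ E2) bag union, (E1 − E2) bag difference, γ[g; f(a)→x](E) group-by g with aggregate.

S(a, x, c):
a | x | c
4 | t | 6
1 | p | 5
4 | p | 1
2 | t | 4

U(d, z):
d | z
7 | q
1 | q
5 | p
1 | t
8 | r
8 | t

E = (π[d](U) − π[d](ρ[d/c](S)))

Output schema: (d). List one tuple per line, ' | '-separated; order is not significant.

Stepwise |·|:
  U → 6
  π[d](U) → 6
  S → 4
  ρ[d/c](S) → 4
  π[d](ρ[d/c](S)) → 4
  (π[d](U) − π[d](ρ[d/c](S))) → 4

== RESULT ==
d
1
7
8
8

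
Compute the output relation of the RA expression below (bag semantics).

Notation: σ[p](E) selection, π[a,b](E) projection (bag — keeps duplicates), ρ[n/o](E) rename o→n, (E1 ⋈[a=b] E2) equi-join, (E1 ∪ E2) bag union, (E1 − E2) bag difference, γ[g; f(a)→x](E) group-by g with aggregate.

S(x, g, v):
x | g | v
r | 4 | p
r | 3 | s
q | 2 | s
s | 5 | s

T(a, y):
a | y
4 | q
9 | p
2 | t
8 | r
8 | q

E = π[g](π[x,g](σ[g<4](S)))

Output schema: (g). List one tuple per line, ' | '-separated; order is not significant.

Per-node cardinality:
  S → 4
  σ[g<4](S) → 2
  π[x,g](σ[g<4](S)) → 2
  π[g](π[x,g](σ[g<4](S))) → 2

== RESULT ==
g
2
3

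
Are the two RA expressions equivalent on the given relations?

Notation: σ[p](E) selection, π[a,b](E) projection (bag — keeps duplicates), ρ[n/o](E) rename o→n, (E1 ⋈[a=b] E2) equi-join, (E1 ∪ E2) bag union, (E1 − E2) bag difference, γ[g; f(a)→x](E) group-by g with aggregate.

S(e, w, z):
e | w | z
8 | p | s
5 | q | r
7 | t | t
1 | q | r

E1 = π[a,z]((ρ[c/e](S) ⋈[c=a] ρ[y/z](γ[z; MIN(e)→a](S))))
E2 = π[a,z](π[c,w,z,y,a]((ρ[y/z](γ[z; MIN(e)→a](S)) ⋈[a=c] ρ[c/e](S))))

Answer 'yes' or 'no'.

E1 per-node cardinality:
  S → 4
  ρ[c/e](S) → 4
  S → 4
  γ[z; MIN(e)→a](S) → 3
  ρ[y/z](γ[z; MIN(e)→a](S)) → 3
  (ρ[c/e](S) ⋈[c=a] ρ[y/z](γ[z; MIN(e)→a](S))) → 3
  π[a,z]((ρ[c/e](S) ⋈[c=a] ρ[y/z](γ[z; MIN(e)→a](S)))) → 3
E2 per-node cardinality:
  S → 4
  γ[z; MIN(e)→a](S) → 3
  ρ[y/z](γ[z; MIN(e)→a](S)) → 3
  S → 4
  ρ[c/e](S) → 4
  (ρ[y/z](γ[z; MIN(e)→a](S)) ⋈[a=c] ρ[c/e](S)) → 3
  π[c,w,z,y,a]((ρ[y/z](γ[z; MIN(e)→a](S)) ⋈[a=c] ρ[c/e](S))) → 3
  π[a,z](π[c,w,z,y,a]((ρ[y/z](γ[z; MIN(e)→a](S)) ⋈[a=c] ρ[c/e](S)))) → 3

E1 and E2 produce the same multiset:
a | z
1 | r
7 | t
8 | s

yes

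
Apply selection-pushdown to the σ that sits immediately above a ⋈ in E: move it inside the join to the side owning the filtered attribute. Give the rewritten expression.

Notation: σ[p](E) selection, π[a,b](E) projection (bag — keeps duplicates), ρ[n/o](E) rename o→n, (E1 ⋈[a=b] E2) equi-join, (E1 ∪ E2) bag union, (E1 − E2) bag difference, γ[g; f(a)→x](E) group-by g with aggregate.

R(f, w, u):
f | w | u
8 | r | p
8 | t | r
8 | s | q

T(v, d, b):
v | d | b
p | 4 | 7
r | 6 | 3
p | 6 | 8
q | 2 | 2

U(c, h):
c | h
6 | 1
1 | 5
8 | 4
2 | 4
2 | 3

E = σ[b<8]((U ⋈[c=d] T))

σ filters on b, owned by the right side.
E' = (U ⋈[c=d] σ[b<8](T))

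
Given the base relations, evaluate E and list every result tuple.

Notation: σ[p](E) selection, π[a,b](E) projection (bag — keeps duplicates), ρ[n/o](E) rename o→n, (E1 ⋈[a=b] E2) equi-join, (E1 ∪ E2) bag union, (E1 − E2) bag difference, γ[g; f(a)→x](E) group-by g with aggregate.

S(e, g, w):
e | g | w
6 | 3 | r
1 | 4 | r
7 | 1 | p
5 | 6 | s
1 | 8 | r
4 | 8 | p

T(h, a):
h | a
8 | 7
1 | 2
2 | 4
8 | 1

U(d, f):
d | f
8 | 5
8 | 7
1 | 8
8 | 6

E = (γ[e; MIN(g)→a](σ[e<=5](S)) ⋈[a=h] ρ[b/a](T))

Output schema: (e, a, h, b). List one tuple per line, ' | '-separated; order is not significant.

Stepwise |·|:
  S → 6
  σ[e<=5](S) → 4
  γ[e; MIN(g)→a](σ[e<=5](S)) → 3
  T → 4
  ρ[b/a](T) → 4
  (γ[e; MIN(g)→a](σ[e<=5](S)) ⋈[a=h] ρ[b/a](T)) → 2

== RESULT ==
e | a | h | b
4 | 8 | 8 | 1
4 | 8 | 8 | 7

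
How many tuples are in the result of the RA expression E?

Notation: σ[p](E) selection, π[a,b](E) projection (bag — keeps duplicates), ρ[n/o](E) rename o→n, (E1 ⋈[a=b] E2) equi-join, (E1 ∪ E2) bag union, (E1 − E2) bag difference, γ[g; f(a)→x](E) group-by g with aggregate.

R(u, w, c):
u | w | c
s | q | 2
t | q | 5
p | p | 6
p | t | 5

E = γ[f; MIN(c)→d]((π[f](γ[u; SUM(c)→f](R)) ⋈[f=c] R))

Per-node cardinality:
  R → 4
  γ[u; SUM(c)→f](R) → 3
  π[f](γ[u; SUM(c)→f](R)) → 3
  R → 4
  (π[f](γ[u; SUM(c)→f](R)) ⋈[f=c] R) → 3
  γ[f; MIN(c)→d]((π[f](γ[u; SUM(c)→f](R)) ⋈[f=c] R)) → 2

|E| = 2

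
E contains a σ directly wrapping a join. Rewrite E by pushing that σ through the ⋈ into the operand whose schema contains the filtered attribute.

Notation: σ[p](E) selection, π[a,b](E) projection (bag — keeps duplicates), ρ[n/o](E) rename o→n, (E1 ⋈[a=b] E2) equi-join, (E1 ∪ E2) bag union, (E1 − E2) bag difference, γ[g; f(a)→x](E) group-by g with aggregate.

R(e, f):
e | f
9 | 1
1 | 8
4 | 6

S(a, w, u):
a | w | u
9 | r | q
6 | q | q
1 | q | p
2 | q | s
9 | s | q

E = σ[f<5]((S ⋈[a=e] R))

σ filters on f, owned by the right side.
E' = (S ⋈[a=e] σ[f<5](R))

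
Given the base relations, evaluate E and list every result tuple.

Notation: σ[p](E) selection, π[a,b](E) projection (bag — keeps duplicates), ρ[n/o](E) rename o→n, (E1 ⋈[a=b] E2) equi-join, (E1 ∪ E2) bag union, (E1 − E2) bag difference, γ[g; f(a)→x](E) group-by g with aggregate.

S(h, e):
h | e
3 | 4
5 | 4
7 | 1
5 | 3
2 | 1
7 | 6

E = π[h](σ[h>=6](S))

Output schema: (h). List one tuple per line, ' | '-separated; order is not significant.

Stepwise |·|:
  S → 6
  σ[h>=6](S) → 2
  π[h](σ[h>=6](S)) → 2

== RESULT ==
h
7
7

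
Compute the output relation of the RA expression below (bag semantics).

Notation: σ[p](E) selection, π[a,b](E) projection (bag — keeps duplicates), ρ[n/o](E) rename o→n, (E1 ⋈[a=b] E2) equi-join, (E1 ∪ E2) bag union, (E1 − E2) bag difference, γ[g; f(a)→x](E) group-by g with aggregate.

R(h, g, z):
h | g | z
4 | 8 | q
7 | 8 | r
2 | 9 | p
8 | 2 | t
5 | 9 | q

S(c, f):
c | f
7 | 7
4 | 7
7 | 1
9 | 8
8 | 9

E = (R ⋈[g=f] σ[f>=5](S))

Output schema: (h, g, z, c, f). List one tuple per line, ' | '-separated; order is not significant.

Stepwise |·|:
  R → 5
  S → 5
  σ[f>=5](S) → 4
  (R ⋈[g=f] σ[f>=5](S)) → 4

== RESULT ==
h | g | z | c | f
2 | 9 | p | 8 | 9
4 | 8 | q | 9 | 8
5 | 9 | q | 8 | 9
7 | 8 | r | 9 | 8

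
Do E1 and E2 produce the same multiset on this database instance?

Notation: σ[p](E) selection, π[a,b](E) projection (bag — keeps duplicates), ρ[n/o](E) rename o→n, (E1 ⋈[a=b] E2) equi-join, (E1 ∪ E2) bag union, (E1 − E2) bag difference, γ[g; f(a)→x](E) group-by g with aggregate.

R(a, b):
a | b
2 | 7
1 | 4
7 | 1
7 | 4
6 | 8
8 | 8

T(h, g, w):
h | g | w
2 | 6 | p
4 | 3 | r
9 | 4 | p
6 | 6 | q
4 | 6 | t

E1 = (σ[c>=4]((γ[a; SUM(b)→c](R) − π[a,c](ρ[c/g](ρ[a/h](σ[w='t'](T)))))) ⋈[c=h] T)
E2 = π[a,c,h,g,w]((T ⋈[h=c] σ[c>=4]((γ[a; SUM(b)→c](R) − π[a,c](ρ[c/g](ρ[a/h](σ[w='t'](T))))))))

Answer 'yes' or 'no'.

E1 per-node cardinality:
  R → 6
  γ[a; SUM(b)→c](R) → 5
  T → 5
  σ[w='t'](T) → 1
  ρ[a/h](σ[w='t'](T)) → 1
  ρ[c/g](ρ[a/h](σ[w='t'](T))) → 1
  π[a,c](ρ[c/g](ρ[a/h](σ[w='t'](T)))) → 1
  (γ[a; SUM(b)→c](R) − π[a,c](ρ[c/g](ρ[a/h](σ[w='t'](T))))) → 5
  σ[c>=4]((γ[a; SUM(b)→c](R) − π[a,c](ρ[c/g](ρ[a/h](σ[w='t'](T)))))) → 5
  T → 5
  (σ[c>=4]((γ[a; SUM(b)→c](R) − π[a,c](ρ[c/g](ρ[a/h](σ[w='t'](T)))))) ⋈[c=h] T) → 2
E2 per-node cardinality:
  T → 5
  R → 6
  γ[a; SUM(b)→c](R) → 5
  T → 5
  σ[w='t'](T) → 1
  ρ[a/h](σ[w='t'](T)) → 1
  ρ[c/g](ρ[a/h](σ[w='t'](T))) → 1
  π[a,c](ρ[c/g](ρ[a/h](σ[w='t'](T)))) → 1
  (γ[a; SUM(b)→c](R) − π[a,c](ρ[c/g](ρ[a/h](σ[w='t'](T))))) → 5
  σ[c>=4]((γ[a; SUM(b)→c](R) − π[a,c](ρ[c/g](ρ[a/h](σ[w='t'](T)))))) → 5
  (T ⋈[h=c] σ[c>=4]((γ[a; SUM(b)→c](R) − π[a,c](ρ[c/g](ρ[a/h](σ[w='t'](T))))))) → 2
  π[a,c,h,g,w]((T ⋈[h=c] σ[c>=4]((γ[a; SUM(b)→c](R) − π[a,c](ρ[c/g](ρ[a/h](σ[w='t'](T)))))))) → 2

E1 and E2 produce the same multiset:
a | c | h | g | w
1 | 4 | 4 | 3 | r
1 | 4 | 4 | 6 | t

yes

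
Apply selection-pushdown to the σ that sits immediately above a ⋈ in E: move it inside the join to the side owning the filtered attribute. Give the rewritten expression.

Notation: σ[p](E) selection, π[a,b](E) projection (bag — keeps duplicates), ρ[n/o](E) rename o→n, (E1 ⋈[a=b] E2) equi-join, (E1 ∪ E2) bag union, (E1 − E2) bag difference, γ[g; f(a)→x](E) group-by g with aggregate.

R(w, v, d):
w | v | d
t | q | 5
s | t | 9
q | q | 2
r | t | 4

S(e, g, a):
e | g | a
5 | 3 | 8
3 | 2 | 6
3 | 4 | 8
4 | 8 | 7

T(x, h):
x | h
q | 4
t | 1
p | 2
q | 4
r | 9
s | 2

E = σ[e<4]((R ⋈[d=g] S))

σ filters on e, owned by the right side.
E' = (R ⋈[d=g] σ[e<4](S))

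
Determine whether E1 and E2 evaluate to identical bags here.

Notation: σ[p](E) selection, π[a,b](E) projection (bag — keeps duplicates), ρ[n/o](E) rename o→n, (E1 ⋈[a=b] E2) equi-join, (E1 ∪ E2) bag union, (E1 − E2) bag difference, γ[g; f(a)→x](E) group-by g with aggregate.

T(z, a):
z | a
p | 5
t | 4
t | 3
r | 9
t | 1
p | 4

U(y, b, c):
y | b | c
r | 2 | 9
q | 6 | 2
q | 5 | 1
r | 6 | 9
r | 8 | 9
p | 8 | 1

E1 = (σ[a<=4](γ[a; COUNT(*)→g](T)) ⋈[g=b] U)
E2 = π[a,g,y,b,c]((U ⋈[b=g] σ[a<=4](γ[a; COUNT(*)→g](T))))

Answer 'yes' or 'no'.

E1 row counts bottom-up:
  T → 6
  γ[a; COUNT(*)→g](T) → 5
  σ[a<=4](γ[a; COUNT(*)→g](T)) → 3
  U → 6
  (σ[a<=4](γ[a; COUNT(*)→g](T)) ⋈[g=b] U) → 1
E2 row counts bottom-up:
  U → 6
  T → 6
  γ[a; COUNT(*)→g](T) → 5
  σ[a<=4](γ[a; COUNT(*)→g](T)) → 3
  (U ⋈[b=g] σ[a<=4](γ[a; COUNT(*)→g](T))) → 1
  π[a,g,y,b,c]((U ⋈[b=g] σ[a<=4](γ[a; COUNT(*)→g](T)))) → 1

E1 and E2 produce the same multiset:
a | g | y | b | c
4 | 2 | r | 2 | 9

yes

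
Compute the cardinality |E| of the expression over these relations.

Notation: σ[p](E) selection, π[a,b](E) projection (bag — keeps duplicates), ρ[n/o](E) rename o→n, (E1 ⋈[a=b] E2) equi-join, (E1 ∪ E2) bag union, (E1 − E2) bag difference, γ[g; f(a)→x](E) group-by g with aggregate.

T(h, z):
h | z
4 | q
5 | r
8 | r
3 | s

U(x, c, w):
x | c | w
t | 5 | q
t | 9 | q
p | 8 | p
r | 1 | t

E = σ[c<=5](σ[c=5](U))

Row counts bottom-up:
  U → 4
  σ[c=5](U) → 1
  σ[c<=5](σ[c=5](U)) → 1

|E| = 1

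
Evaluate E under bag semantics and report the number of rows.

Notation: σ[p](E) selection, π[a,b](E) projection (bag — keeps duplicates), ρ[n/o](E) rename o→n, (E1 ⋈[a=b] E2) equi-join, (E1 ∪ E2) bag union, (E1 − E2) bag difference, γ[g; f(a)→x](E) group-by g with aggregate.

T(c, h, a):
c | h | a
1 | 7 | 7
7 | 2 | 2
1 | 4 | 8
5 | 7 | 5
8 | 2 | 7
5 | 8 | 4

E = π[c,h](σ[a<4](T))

Subexpression sizes:
  T → 6
  σ[a<4](T) → 1
  π[c,h](σ[a<4](T)) → 1

|E| = 1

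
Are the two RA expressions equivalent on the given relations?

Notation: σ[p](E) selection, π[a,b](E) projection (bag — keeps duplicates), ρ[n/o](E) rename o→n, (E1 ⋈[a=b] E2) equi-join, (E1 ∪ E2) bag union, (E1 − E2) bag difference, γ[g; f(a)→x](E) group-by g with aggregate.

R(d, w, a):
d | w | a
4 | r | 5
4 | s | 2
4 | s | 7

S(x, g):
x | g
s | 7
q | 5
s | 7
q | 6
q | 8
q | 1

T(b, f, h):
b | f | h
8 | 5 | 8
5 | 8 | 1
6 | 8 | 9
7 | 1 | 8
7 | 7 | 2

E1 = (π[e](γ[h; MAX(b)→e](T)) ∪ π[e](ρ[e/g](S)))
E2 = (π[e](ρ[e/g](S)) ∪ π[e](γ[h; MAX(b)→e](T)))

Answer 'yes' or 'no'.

E1 per-node cardinality:
  T → 5
  γ[h; MAX(b)→e](T) → 4
  π[e](γ[h; MAX(b)→e](T)) → 4
  S → 6
  ρ[e/g](S) → 6
  π[e](ρ[e/g](S)) → 6
  (π[e](γ[h; MAX(b)→e](T)) ∪ π[e](ρ[e/g](S))) → 10
E2 per-node cardinality:
  S → 6
  ρ[e/g](S) → 6
  π[e](ρ[e/g](S)) → 6
  T → 5
  γ[h; MAX(b)→e](T) → 4
  π[e](γ[h; MAX(b)→e](T)) → 4
  (π[e](ρ[e/g](S)) ∪ π[e](γ[h; MAX(b)→e](T))) → 10

E1 and E2 produce the same multiset:
e
1
5
5
6
6
7
7
7
8
8

yes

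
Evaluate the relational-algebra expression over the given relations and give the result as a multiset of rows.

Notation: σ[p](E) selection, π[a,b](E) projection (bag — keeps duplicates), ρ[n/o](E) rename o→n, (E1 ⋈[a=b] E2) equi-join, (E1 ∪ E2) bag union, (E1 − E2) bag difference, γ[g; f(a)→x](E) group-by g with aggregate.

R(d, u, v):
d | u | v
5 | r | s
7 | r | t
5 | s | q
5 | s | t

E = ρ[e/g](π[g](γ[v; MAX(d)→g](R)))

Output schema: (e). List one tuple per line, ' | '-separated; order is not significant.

Subexpression sizes:
  R → 4
  γ[v; MAX(d)→g](R) → 3
  π[g](γ[v; MAX(d)→g](R)) → 3
  ρ[e/g](π[g](γ[v; MAX(d)→g](R))) → 3

== RESULT ==
e
5
5
7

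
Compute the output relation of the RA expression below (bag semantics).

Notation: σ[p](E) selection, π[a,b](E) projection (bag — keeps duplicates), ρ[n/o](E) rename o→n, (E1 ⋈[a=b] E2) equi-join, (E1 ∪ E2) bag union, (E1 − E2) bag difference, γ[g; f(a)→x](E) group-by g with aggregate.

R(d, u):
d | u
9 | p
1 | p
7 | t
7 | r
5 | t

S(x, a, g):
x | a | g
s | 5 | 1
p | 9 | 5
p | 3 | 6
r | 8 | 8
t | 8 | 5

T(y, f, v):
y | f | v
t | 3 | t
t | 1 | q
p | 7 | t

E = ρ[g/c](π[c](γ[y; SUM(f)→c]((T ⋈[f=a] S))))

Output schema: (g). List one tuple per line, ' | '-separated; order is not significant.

Row counts bottom-up:
  T → 3
  S → 5
  (T ⋈[f=a] S) → 1
  γ[y; SUM(f)→c]((T ⋈[f=a] S)) → 1
  π[c](γ[y; SUM(f)→c]((T ⋈[f=a] S))) → 1
  ρ[g/c](π[c](γ[y; SUM(f)→c]((T ⋈[f=a] S)))) → 1

== RESULT ==
g
3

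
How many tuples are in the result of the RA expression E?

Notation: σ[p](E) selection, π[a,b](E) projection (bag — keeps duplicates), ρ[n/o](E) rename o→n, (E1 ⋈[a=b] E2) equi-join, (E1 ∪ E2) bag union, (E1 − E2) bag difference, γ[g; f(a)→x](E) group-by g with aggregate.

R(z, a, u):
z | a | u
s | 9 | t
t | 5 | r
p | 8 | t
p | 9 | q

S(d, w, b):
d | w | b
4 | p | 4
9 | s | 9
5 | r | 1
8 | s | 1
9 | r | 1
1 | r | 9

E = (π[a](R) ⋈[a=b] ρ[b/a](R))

Subexpression sizes:
  R → 4
  π[a](R) → 4
  R → 4
  ρ[b/a](R) → 4
  (π[a](R) ⋈[a=b] ρ[b/a](R)) → 6

|E| = 6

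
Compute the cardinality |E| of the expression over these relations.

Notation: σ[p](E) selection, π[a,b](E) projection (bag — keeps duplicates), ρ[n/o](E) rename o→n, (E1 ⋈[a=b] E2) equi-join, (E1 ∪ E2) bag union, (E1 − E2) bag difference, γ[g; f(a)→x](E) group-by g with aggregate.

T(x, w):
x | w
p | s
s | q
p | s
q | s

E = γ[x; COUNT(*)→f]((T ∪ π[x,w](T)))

Row counts bottom-up:
  T → 4
  T → 4
  π[x,w](T) → 4
  (T ∪ π[x,w](T)) → 8
  γ[x; COUNT(*)→f]((T ∪ π[x,w](T))) → 3

|E| = 3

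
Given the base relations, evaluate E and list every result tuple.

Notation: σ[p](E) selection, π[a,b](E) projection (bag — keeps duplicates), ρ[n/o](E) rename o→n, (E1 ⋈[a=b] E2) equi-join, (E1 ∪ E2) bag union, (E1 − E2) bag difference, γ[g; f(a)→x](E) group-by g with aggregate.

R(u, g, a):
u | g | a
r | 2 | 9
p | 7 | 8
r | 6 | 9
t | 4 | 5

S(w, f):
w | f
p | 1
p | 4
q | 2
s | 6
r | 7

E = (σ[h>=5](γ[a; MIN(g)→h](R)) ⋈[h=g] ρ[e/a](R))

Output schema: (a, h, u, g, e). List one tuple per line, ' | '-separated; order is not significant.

Subexpression sizes:
  R → 4
  γ[a; MIN(g)→h](R) → 3
  σ[h>=5](γ[a; MIN(g)→h](R)) → 1
  R → 4
  ρ[e/a](R) → 4
  (σ[h>=5](γ[a; MIN(g)→h](R)) ⋈[h=g] ρ[e/a](R)) → 1

== RESULT ==
a | h | u | g | e
8 | 7 | p | 7 | 8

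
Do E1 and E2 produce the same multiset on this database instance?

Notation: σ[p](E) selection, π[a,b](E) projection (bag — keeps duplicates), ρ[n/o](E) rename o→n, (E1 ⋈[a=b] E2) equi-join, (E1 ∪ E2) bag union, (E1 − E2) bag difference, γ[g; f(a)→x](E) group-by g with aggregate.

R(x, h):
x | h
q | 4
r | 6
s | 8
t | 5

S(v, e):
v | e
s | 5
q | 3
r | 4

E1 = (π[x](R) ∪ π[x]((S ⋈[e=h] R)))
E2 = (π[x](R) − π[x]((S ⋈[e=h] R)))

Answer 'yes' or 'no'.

E1 row counts bottom-up:
  R → 4
  π[x](R) → 4
  S → 3
  R → 4
  (S ⋈[e=h] R) → 2
  π[x]((S ⋈[e=h] R)) → 2
  (π[x](R) ∪ π[x]((S ⋈[e=h] R))) → 6
E2 row counts bottom-up:
  R → 4
  π[x](R) → 4
  S → 3
  R → 4
  (S ⋈[e=h] R) → 2
  π[x]((S ⋈[e=h] R)) → 2
  (π[x](R) − π[x]((S ⋈[e=h] R))) → 2

E1 result:
x
q
q
r
s
t
t
E2 result:
x
r
s
Witness: ('q',) appears 2× in E1 but 0× in E2.

no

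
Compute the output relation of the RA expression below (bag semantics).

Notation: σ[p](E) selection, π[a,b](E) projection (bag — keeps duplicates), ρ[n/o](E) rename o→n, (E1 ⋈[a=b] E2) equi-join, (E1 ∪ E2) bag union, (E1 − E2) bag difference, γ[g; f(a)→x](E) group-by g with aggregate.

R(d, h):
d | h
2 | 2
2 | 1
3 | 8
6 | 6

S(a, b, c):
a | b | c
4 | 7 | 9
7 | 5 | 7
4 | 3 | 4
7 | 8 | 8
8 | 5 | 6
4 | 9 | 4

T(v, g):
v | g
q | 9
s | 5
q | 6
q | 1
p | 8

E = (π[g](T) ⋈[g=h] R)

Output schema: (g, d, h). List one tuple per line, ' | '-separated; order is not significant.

Subexpression sizes:
  T → 5
  π[g](T) → 5
  R → 4
  (π[g](T) ⋈[g=h] R) → 3

== RESULT ==
g | d | h
1 | 2 | 1
6 | 6 | 6
8 | 3 | 8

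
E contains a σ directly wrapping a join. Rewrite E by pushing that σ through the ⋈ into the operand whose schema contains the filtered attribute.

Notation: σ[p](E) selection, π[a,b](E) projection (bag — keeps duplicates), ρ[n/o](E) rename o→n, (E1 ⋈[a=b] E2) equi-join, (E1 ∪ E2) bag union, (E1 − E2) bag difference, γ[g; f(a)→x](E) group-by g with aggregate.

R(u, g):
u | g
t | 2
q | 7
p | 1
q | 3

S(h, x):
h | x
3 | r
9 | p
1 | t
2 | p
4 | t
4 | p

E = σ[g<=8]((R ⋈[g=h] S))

σ filters on g, owned by the left side.
E' = (σ[g<=8](R) ⋈[g=h] S)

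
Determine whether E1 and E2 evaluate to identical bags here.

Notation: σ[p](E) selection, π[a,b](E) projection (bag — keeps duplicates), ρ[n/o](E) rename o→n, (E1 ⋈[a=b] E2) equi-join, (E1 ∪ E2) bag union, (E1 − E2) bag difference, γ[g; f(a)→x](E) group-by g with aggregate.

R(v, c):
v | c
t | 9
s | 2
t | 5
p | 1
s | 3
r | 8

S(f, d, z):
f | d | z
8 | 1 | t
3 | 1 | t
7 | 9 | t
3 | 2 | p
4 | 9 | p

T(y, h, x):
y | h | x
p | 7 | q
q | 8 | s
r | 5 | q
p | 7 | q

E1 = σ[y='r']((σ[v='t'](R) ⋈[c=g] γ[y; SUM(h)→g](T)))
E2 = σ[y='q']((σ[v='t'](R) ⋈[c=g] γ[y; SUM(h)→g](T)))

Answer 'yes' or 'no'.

E1 stepwise |·|:
  R → 6
  σ[v='t'](R) → 2
  T → 4
  γ[y; SUM(h)→g](T) → 3
  (σ[v='t'](R) ⋈[c=g] γ[y; SUM(h)→g](T)) → 1
  σ[y='r']((σ[v='t'](R) ⋈[c=g] γ[y; SUM(h)→g](T))) → 1
E2 stepwise |·|:
  R → 6
  σ[v='t'](R) → 2
  T → 4
  γ[y; SUM(h)→g](T) → 3
  (σ[v='t'](R) ⋈[c=g] γ[y; SUM(h)→g](T)) → 1
  σ[y='q']((σ[v='t'](R) ⋈[c=g] γ[y; SUM(h)→g](T))) → 0

E1 result:
v | c | y | g
t | 5 | r | 5
E2 result:
v | c | y | g
(0 rows)
Witness: ('t', 5, 'r', 5) appears 1× in E1 but 0× in E2.

no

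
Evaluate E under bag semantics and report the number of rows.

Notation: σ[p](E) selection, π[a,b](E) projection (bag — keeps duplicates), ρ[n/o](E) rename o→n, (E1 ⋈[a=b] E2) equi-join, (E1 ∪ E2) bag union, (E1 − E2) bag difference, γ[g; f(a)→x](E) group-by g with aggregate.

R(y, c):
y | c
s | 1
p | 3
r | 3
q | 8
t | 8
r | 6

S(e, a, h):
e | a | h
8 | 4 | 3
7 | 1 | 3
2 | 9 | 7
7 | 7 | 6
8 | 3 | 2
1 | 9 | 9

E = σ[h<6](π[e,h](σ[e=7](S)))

Row counts bottom-up:
  S → 6
  σ[e=7](S) → 2
  π[e,h](σ[e=7](S)) → 2
  σ[h<6](π[e,h](σ[e=7](S))) → 1

|E| = 1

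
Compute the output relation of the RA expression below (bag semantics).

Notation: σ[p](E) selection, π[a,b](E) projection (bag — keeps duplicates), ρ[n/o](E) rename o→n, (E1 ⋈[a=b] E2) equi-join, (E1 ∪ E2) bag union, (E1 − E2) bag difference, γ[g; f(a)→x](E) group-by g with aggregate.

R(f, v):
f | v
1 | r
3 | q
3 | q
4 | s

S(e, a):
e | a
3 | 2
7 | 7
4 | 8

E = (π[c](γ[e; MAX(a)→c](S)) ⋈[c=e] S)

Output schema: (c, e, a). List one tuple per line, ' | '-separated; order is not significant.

Stepwise |·|:
  S → 3
  γ[e; MAX(a)→c](S) → 3
  π[c](γ[e; MAX(a)→c](S)) → 3
  S → 3
  (π[c](γ[e; MAX(a)→c](S)) ⋈[c=e] S) → 1

== RESULT ==
c | e | a
7 | 7 | 7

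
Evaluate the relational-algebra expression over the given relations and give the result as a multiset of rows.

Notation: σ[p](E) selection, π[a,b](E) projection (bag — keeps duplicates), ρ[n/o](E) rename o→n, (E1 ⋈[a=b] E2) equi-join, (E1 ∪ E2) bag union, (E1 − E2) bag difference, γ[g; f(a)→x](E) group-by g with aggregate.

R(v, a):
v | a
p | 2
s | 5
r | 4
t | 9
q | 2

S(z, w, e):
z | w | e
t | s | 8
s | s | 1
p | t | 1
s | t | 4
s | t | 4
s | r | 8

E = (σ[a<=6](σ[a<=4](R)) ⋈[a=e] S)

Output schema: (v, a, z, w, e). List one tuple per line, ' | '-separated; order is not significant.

Row counts bottom-up:
  R → 5
  σ[a<=4](R) → 3
  σ[a<=6](σ[a<=4](R)) → 3
  S → 6
  (σ[a<=6](σ[a<=4](R)) ⋈[a=e] S) → 2

== RESULT ==
v | a | z | w | e
r | 4 | s | t | 4
r | 4 | s | t | 4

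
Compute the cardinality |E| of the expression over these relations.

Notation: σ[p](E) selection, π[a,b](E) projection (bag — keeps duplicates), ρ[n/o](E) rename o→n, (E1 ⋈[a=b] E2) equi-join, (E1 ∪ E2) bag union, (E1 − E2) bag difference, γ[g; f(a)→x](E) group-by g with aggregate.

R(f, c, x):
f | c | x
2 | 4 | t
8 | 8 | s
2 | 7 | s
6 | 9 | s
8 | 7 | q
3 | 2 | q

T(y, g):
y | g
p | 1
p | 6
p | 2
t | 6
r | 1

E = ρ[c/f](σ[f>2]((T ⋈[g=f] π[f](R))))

Per-node cardinality:
  T → 5
  R → 6
  π[f](R) → 6
  (T ⋈[g=f] π[f](R)) → 4
  σ[f>2]((T ⋈[g=f] π[f](R))) → 2
  ρ[c/f](σ[f>2]((T ⋈[g=f] π[f](R)))) → 2

|E| = 2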